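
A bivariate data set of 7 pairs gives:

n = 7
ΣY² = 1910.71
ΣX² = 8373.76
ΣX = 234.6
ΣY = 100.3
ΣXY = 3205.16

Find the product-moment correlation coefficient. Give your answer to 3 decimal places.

r = (nΣXY − ΣXΣY) / √[(nΣX² − (ΣX)²)(nΣY² − (ΣY)²)]
Numerator: 7×3205.16 − 234.6×100.3 = -1094.26
Denominator: √[(58616.32 − 55037.16)(13374.97 − 10060.09)] = √[3579.16 × 3314.88] = 3444.4863
r = -1094.26 / 3444.4863 ≈ -0.318

-0.318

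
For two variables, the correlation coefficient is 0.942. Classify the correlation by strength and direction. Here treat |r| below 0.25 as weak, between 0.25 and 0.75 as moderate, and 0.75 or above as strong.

r = 0.942 > 0 so the relationship is positive.
|r| = 0.942, which falls in the strong range.

strong positive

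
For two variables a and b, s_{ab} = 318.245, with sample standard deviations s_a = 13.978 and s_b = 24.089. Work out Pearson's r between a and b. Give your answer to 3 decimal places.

0.945

r = Cov(a,b) / (s_a · s_b) = 318.245 / (13.978 × 24.089)
  = 318.245 / 336.7160 ≈ 0.945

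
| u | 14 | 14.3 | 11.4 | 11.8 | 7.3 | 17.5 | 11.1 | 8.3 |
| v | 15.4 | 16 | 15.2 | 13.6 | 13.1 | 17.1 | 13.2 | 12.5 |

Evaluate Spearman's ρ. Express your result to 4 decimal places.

0.9524

Rank u: 6, 7, 4, 5, 1, 8, 3, 2
Rank v: 6, 7, 5, 4, 2, 8, 3, 1
d = rank(u) − rank(v): 0, 0, -1, 1, -1, 0, 0, 1; Σd² = 4
ρ = 1 − 6Σd² / [n(n²−1)] = 1 − 6×4 / (8×63) = 1 − 24/504 ≈ 0.9524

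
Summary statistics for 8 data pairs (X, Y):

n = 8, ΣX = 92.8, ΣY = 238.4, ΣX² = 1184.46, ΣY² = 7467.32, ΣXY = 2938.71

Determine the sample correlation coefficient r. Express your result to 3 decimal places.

0.875

r = (nΣXY − ΣXΣY) / √[(nΣX² − (ΣX)²)(nΣY² − (ΣY)²)]
Numerator: 8×2938.71 − 92.8×238.4 = 1386.16
Denominator: √[(9475.68 − 8611.84)(59738.56 − 56834.56)] = √[863.84 × 2904] = 1583.8533
r = 1386.16 / 1583.8533 ≈ 0.875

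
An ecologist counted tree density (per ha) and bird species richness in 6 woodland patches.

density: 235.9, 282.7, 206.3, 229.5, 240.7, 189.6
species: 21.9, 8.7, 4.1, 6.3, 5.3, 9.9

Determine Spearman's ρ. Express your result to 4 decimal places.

0.0286

Rank density: 4, 6, 2, 3, 5, 1
Rank species: 6, 4, 1, 3, 2, 5
d = rank(density) − rank(species): -2, 2, 1, 0, 3, -4; Σd² = 34
ρ = 1 − 6Σd² / [n(n²−1)] = 1 − 6×34 / (6×35) = 1 − 204/210 ≈ 0.0286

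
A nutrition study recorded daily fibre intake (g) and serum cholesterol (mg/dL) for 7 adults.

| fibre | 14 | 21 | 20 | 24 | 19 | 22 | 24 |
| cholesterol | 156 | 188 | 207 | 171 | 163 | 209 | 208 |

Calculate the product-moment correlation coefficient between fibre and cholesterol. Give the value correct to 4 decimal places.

0.5906

n = 7, Σx = 144, Σy = 1302, Σx² = 3034, Σy² = 245284, Σxy = 27063
nΣxy − ΣxΣy = 189441 − 187488 = 1953
nΣx² − (Σx)² = 21238 − 20736 = 502; nΣy² − (Σy)² = 1716988 − 1695204 = 21784
r = 1953 / √(502 × 21784) = 1953 / 3306.8970 ≈ 0.5906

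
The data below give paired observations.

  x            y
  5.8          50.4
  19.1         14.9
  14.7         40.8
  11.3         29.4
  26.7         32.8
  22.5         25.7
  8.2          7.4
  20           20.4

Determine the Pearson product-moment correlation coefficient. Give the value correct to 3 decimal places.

-0.177

n = 8, Σx = 128.3, Σy = 221.8, Σx² = 2428.61, Σy² = 7498.42, Σxy = 3431.58
nΣxy − ΣxΣy = 27452.64 − 28456.94 = -1004.3
nΣx² − (Σx)² = 19428.88 − 16460.89 = 2967.99; nΣy² − (Σy)² = 59987.36 − 49195.24 = 10792.12
r = -1004.3 / √(2967.99 × 10792.12) = -1004.3 / 5659.5852 ≈ -0.177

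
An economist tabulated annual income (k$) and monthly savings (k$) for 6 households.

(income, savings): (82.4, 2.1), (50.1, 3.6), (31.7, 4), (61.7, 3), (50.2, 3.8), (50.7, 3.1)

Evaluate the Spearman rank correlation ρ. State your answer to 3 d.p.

Rank income: 6, 2, 1, 5, 3, 4
Rank savings: 1, 4, 6, 2, 5, 3
d = rank(income) − rank(savings): 5, -2, -5, 3, -2, 1; Σd² = 68
ρ = 1 − 6Σd² / [n(n²−1)] = 1 − 6×68 / (6×35) = 1 − 408/210 ≈ -0.943

-0.943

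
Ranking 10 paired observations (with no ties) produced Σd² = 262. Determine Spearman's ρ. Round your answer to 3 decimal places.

ρ = 1 − 6Σd² / [n(n²−1)] = 1 − 6×262 / (10×99)
  = 1 − 1572/990 = 1 − 1.5879 ≈ -0.588

-0.588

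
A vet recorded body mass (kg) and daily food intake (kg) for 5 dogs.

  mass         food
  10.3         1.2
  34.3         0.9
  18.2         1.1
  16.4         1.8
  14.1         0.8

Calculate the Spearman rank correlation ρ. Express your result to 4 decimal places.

Rank mass: 1, 5, 4, 3, 2
Rank food: 4, 2, 3, 5, 1
d = rank(mass) − rank(food): -3, 3, 1, -2, 1; Σd² = 24
ρ = 1 − 6Σd² / [n(n²−1)] = 1 − 6×24 / (5×24) = 1 − 144/120 ≈ -0.2000

-0.2000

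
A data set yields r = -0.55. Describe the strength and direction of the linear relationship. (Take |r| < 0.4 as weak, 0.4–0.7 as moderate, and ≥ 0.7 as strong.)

r = -0.55 < 0 so the relationship is negative.
|r| = 0.55, which falls in the moderate range.

moderate negative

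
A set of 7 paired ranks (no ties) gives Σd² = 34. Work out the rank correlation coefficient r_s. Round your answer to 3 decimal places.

0.393

ρ = 1 − 6Σd² / [n(n²−1)] = 1 − 6×34 / (7×48)
  = 1 − 204/336 = 1 − 0.6071 ≈ 0.393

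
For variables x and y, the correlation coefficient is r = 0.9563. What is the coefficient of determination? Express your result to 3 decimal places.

0.915

r² = (0.9563)² = 0.915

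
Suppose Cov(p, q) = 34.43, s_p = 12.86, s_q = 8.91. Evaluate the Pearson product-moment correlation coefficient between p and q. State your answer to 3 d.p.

r = Cov(p,q) / (s_p · s_q) = 34.43 / (12.86 × 8.91)
  = 34.43 / 114.5826 ≈ 0.300

0.300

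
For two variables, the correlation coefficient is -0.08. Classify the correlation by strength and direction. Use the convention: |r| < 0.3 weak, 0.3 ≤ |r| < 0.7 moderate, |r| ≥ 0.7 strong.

r = -0.08 < 0 so the relationship is negative.
|r| = 0.08, which falls in the weak range.

weak negative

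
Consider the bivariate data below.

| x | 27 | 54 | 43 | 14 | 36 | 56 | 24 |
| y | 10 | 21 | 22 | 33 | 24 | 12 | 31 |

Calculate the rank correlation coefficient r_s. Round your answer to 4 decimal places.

-0.6429

Rank x: 3, 6, 5, 1, 4, 7, 2
Rank y: 1, 3, 4, 7, 5, 2, 6
d = rank(x) − rank(y): 2, 3, 1, -6, -1, 5, -4; Σd² = 92
ρ = 1 − 6Σd² / [n(n²−1)] = 1 − 6×92 / (7×48) = 1 − 552/336 ≈ -0.6429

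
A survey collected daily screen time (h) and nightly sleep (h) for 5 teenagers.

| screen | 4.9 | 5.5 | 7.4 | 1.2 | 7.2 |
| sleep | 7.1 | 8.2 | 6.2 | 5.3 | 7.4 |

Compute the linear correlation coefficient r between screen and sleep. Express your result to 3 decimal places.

0.554

n = 5, Σx = 26.2, Σy = 34.2, Σx² = 162.3, Σy² = 238.94, Σxy = 185.41
nΣxy − ΣxΣy = 927.05 − 896.04 = 31.01
nΣx² − (Σx)² = 811.5 − 686.44 = 125.06; nΣy² − (Σy)² = 1194.7 − 1169.64 = 25.06
r = 31.01 / √(125.06 × 25.06) = 31.01 / 55.9822 ≈ 0.554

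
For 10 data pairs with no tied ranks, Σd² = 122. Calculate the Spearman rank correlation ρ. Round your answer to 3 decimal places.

ρ = 1 − 6Σd² / [n(n²−1)] = 1 − 6×122 / (10×99)
  = 1 − 732/990 = 1 − 0.7394 ≈ 0.261

0.261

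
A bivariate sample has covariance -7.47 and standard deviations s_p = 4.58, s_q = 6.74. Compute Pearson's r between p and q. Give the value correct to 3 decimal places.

-0.242

r = Cov(p,q) / (s_p · s_q) = -7.47 / (4.58 × 6.74)
  = -7.47 / 30.8692 ≈ -0.242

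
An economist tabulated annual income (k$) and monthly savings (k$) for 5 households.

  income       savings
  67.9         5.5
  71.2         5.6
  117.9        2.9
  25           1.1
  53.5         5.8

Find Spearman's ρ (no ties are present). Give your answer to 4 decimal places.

0.1000

Rank income: 3, 4, 5, 1, 2
Rank savings: 3, 4, 2, 1, 5
d = rank(income) − rank(savings): 0, 0, 3, 0, -3; Σd² = 18
ρ = 1 − 6Σd² / [n(n²−1)] = 1 − 6×18 / (5×24) = 1 − 108/120 ≈ 0.1000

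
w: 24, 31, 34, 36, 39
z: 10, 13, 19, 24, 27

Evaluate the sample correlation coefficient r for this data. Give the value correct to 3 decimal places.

0.950

n = 5, Σw = 164, Σz = 93, Σw² = 5510, Σz² = 1935, Σwz = 3206
nΣwz − ΣwΣz = 16030 − 15252 = 778
nΣw² − (Σw)² = 27550 − 26896 = 654; nΣz² − (Σz)² = 9675 − 8649 = 1026
r = 778 / √(654 × 1026) = 778 / 819.1483 ≈ 0.950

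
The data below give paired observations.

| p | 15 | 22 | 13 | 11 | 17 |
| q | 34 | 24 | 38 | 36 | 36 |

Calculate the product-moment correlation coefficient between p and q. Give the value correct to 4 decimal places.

-0.8627

n = 5, Σp = 78, Σq = 168, Σp² = 1288, Σq² = 5768, Σpq = 2540
nΣpq − ΣpΣq = 12700 − 13104 = -404
nΣp² − (Σp)² = 6440 − 6084 = 356; nΣq² − (Σq)² = 28840 − 28224 = 616
r = -404 / √(356 × 616) = -404 / 468.2905 ≈ -0.8627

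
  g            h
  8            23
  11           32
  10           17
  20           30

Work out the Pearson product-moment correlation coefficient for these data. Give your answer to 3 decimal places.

n = 4, Σg = 49, Σh = 102, Σg² = 685, Σh² = 2742, Σgh = 1306
nΣgh − ΣgΣh = 5224 − 4998 = 226
nΣg² − (Σg)² = 2740 − 2401 = 339; nΣh² − (Σh)² = 10968 − 10404 = 564
r = 226 / √(339 × 564) = 226 / 437.2596 ≈ 0.517

0.517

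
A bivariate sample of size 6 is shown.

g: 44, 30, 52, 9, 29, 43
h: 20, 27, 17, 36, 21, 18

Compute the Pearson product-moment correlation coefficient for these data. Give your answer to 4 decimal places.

n = 6, Σg = 207, Σh = 139, Σg² = 8311, Σh² = 3479, Σgh = 4281
nΣgh − ΣgΣh = 25686 − 28773 = -3087
nΣg² − (Σg)² = 49866 − 42849 = 7017; nΣh² − (Σh)² = 20874 − 19321 = 1553
r = -3087 / √(7017 × 1553) = -3087 / 3301.1212 ≈ -0.9351

-0.9351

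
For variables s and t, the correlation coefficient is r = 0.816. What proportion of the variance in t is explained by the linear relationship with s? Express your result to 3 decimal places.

0.666

r² = (0.816)² = 0.666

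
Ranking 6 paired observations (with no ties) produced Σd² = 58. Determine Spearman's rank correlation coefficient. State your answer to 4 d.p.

ρ = 1 − 6Σd² / [n(n²−1)] = 1 − 6×58 / (6×35)
  = 1 − 348/210 = 1 − 1.65714 ≈ -0.6571

-0.6571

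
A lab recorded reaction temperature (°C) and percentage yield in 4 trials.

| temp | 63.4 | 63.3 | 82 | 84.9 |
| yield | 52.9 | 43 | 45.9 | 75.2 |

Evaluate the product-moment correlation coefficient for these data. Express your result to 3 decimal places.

n = 4, Σx = 293.6, Σy = 217, Σx² = 21958.46, Σy² = 12409.26, Σxy = 16224.04
nΣxy − ΣxΣy = 64896.16 − 63711.2 = 1184.96
nΣx² − (Σx)² = 87833.84 − 86200.96 = 1632.88; nΣy² − (Σy)² = 49637.04 − 47089 = 2548.04
r = 1184.96 / √(1632.88 × 2548.04) = 1184.96 / 2039.7656 ≈ 0.581

0.581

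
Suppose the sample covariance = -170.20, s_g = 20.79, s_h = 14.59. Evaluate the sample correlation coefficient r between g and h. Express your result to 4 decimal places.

-0.5611

r = Cov(g,h) / (s_g · s_h) = -170.20 / (20.79 × 14.59)
  = -170.20 / 303.3261 ≈ -0.5611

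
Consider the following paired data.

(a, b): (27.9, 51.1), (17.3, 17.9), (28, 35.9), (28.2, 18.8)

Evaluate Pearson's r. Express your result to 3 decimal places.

n = 4, Σa = 101.4, Σb = 123.7, Σa² = 2656.94, Σb² = 4573.87, Σab = 3270.72
nΣab − ΣaΣb = 13082.88 − 12543.18 = 539.7
nΣa² − (Σa)² = 10627.76 − 10281.96 = 345.8; nΣb² − (Σb)² = 18295.48 − 15301.69 = 2993.79
r = 539.7 / √(345.8 × 2993.79) = 539.7 / 1017.4736 ≈ 0.530

0.530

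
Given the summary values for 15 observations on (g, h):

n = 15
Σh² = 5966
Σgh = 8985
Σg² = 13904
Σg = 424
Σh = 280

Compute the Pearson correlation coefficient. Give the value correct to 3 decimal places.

0.899

r = (nΣgh − ΣgΣh) / √[(nΣg² − (Σg)²)(nΣh² − (Σh)²)]
Numerator: 15×8985 − 424×280 = 16055
Denominator: √[(208560 − 179776)(89490 − 78400)] = √[28784 × 11090] = 17866.5766
r = 16055 / 17866.5766 ≈ 0.899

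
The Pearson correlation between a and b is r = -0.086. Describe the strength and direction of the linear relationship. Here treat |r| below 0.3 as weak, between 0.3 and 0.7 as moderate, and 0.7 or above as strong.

r = -0.086 < 0 so the relationship is negative.
|r| = 0.086, which falls in the weak range.

weak negative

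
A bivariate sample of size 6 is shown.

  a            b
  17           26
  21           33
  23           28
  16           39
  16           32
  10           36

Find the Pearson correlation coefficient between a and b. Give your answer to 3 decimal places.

n = 6, Σa = 103, Σb = 194, Σa² = 1871, Σb² = 6390, Σab = 3275
nΣab − ΣaΣb = 19650 − 19982 = -332
nΣa² − (Σa)² = 11226 − 10609 = 617; nΣb² − (Σb)² = 38340 − 37636 = 704
r = -332 / √(617 × 704) = -332 / 659.0660 ≈ -0.504

-0.504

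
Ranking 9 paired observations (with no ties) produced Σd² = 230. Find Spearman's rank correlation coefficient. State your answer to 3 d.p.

ρ = 1 − 6Σd² / [n(n²−1)] = 1 − 6×230 / (9×80)
  = 1 − 1380/720 = 1 − 1.9167 ≈ -0.917

-0.917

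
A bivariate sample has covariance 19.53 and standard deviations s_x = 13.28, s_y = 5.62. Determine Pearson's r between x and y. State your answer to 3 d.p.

r = Cov(x,y) / (s_x · s_y) = 19.53 / (13.28 × 5.62)
  = 19.53 / 74.6336 ≈ 0.262

0.262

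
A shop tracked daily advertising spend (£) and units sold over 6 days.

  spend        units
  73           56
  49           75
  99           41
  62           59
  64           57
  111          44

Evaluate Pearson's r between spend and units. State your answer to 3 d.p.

-0.921

n = 6, Σx = 458, Σy = 332, Σx² = 37792, Σy² = 19108, Σxy = 24012
nΣxy − ΣxΣy = 144072 − 152056 = -7984
nΣx² − (Σx)² = 226752 − 209764 = 16988; nΣy² − (Σy)² = 114648 − 110224 = 4424
r = -7984 / √(16988 × 4424) = -7984 / 8669.1933 ≈ -0.921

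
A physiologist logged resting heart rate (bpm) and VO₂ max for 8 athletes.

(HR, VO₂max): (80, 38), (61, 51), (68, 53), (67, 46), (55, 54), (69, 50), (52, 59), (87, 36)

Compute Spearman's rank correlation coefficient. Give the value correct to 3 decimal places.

-0.881

Rank HR: 7, 3, 5, 4, 2, 6, 1, 8
Rank VO₂max: 2, 5, 6, 3, 7, 4, 8, 1
d = rank(HR) − rank(VO₂max): 5, -2, -1, 1, -5, 2, -7, 7; Σd² = 158
ρ = 1 − 6Σd² / [n(n²−1)] = 1 − 6×158 / (8×63) = 1 − 948/504 ≈ -0.881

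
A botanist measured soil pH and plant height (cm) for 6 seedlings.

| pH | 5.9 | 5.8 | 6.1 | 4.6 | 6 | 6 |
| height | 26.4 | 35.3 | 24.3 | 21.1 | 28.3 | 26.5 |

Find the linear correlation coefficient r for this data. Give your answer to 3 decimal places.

0.474

n = 6, Σx = 34.4, Σy = 161.9, Σx² = 198.82, Σy² = 4481.89, Σxy = 934.59
nΣxy − ΣxΣy = 5607.54 − 5569.36 = 38.18
nΣx² − (Σx)² = 1192.92 − 1183.36 = 9.56; nΣy² − (Σy)² = 26891.34 − 26211.61 = 679.73
r = 38.18 / √(9.56 × 679.73) = 38.18 / 80.6115 ≈ 0.474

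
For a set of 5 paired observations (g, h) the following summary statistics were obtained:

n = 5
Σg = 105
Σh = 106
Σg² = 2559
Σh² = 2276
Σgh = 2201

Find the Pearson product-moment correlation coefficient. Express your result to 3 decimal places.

r = (nΣgh − ΣgΣh) / √[(nΣg² − (Σg)²)(nΣh² − (Σh)²)]
Numerator: 5×2201 − 105×106 = -125
Denominator: √[(12795 − 11025)(11380 − 11236)] = √[1770 × 144] = 504.8564
r = -125 / 504.8564 ≈ -0.248

-0.248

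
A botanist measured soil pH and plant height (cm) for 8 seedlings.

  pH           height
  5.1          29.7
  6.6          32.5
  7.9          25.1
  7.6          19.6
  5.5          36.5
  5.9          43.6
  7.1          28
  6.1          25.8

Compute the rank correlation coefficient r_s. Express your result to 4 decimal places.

-0.7143

Rank pH: 1, 5, 8, 7, 2, 3, 6, 4
Rank height: 5, 6, 2, 1, 7, 8, 4, 3
d = rank(pH) − rank(height): -4, -1, 6, 6, -5, -5, 2, 1; Σd² = 144
ρ = 1 − 6Σd² / [n(n²−1)] = 1 − 6×144 / (8×63) = 1 − 864/504 ≈ -0.7143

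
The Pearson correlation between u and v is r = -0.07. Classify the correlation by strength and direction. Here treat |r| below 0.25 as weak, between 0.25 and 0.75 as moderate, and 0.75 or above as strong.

weak negative

r = -0.07 < 0 so the relationship is negative.
|r| = 0.07, which falls in the weak range.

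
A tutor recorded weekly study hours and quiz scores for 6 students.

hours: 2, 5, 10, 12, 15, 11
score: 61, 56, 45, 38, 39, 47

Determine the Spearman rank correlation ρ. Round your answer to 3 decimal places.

Rank hours: 1, 2, 3, 5, 6, 4
Rank score: 6, 5, 3, 1, 2, 4
d = rank(hours) − rank(score): -5, -3, 0, 4, 4, 0; Σd² = 66
ρ = 1 − 6Σd² / [n(n²−1)] = 1 − 6×66 / (6×35) = 1 − 396/210 ≈ -0.886

-0.886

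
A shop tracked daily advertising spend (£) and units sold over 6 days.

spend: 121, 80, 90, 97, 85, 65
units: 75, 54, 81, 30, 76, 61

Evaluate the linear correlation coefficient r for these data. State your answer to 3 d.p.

0.121

n = 6, Σx = 538, Σy = 377, Σx² = 50000, Σy² = 25499, Σxy = 34020
nΣxy − ΣxΣy = 204120 − 202826 = 1294
nΣx² − (Σx)² = 300000 − 289444 = 10556; nΣy² − (Σy)² = 152994 − 142129 = 10865
r = 1294 / √(10556 × 10865) = 1294 / 10709.3856 ≈ 0.121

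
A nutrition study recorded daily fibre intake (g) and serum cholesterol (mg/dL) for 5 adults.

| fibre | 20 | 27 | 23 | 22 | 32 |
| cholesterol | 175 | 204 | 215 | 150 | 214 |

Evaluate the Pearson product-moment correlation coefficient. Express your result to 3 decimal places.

n = 5, Σx = 124, Σy = 958, Σx² = 3166, Σy² = 186762, Σxy = 24101
nΣxy − ΣxΣy = 120505 − 118792 = 1713
nΣx² − (Σx)² = 15830 − 15376 = 454; nΣy² − (Σy)² = 933810 − 917764 = 16046
r = 1713 / √(454 × 16046) = 1713 / 2699.0524 ≈ 0.635

0.635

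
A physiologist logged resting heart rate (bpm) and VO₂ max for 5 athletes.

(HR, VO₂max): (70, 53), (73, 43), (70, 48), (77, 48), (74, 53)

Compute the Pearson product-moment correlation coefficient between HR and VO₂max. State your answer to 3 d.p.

n = 5, Σx = 364, Σy = 245, Σx² = 26534, Σy² = 12075, Σxy = 17827
nΣxy − ΣxΣy = 89135 − 89180 = -45
nΣx² − (Σx)² = 132670 − 132496 = 174; nΣy² − (Σy)² = 60375 − 60025 = 350
r = -45 / √(174 × 350) = -45 / 246.7793 ≈ -0.182

-0.182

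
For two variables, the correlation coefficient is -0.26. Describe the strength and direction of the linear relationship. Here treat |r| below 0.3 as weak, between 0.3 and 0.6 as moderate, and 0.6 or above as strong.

weak negative

r = -0.26 < 0 so the relationship is negative.
|r| = 0.26, which falls in the weak range.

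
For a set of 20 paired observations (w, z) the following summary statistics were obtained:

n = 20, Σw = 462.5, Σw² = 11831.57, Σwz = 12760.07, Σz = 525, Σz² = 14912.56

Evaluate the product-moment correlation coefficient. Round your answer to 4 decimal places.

0.5464

r = (nΣwz − ΣwΣz) / √[(nΣw² − (Σw)²)(nΣz² − (Σz)²)]
Numerator: 20×12760.07 − 462.5×525 = 12388.9
Denominator: √[(236631.4 − 213906.25)(298251.2 − 275625)] = √[22725.15 × 22626.2] = 22675.6210
r = 12388.9 / 22675.6210 ≈ 0.5464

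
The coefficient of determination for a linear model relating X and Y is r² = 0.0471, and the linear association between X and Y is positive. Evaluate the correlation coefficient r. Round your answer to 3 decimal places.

|r| = √0.0471 = 0.217
The association is positive, so r = 0.217.

0.217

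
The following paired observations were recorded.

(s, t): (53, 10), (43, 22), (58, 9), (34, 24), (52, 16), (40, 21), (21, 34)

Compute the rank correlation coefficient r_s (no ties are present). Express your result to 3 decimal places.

Rank s: 6, 4, 7, 2, 5, 3, 1
Rank t: 2, 5, 1, 6, 3, 4, 7
d = rank(s) − rank(t): 4, -1, 6, -4, 2, -1, -6; Σd² = 110
ρ = 1 − 6Σd² / [n(n²−1)] = 1 − 6×110 / (7×48) = 1 − 660/336 ≈ -0.964

-0.964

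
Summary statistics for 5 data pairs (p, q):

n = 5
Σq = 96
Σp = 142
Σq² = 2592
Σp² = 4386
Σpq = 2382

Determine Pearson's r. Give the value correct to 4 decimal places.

-0.6697

r = (nΣpq − ΣpΣq) / √[(nΣp² − (Σp)²)(nΣq² − (Σq)²)]
Numerator: 5×2382 − 142×96 = -1722
Denominator: √[(21930 − 20164)(12960 − 9216)] = √[1766 × 3744] = 2571.3623
r = -1722 / 2571.3623 ≈ -0.6697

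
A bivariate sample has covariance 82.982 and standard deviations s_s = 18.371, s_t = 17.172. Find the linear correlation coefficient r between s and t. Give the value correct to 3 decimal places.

0.263

r = Cov(s,t) / (s_s · s_t) = 82.982 / (18.371 × 17.172)
  = 82.982 / 315.4668 ≈ 0.263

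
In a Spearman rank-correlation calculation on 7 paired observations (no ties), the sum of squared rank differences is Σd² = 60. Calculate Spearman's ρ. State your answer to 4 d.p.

-0.0714

ρ = 1 − 6Σd² / [n(n²−1)] = 1 − 6×60 / (7×48)
  = 1 − 360/336 = 1 − 1.07143 ≈ -0.0714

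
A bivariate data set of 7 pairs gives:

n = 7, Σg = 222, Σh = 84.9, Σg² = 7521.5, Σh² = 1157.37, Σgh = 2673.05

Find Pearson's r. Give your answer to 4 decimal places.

r = (nΣgh − ΣgΣh) / √[(nΣg² − (Σg)²)(nΣh² − (Σh)²)]
Numerator: 7×2673.05 − 222×84.9 = -136.45
Denominator: √[(52650.5 − 49284)(8101.59 − 7208.01)] = √[3366.5 × 893.58] = 1734.4270
r = -136.45 / 1734.4270 ≈ -0.0787

-0.0787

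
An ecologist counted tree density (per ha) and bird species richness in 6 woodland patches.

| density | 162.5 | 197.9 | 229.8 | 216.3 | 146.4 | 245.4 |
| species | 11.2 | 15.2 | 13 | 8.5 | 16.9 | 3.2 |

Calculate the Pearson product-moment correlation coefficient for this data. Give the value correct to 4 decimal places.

-0.6951

n = 6, Σx = 1198.3, Σy = 68, Σx² = 246818.51, Σy² = 893.58, Σxy = 12913.47
nΣxy − ΣxΣy = 77480.82 − 81484.4 = -4003.58
nΣx² − (Σx)² = 1480911.06 − 1435922.89 = 44988.17; nΣy² − (Σy)² = 5361.48 − 4624 = 737.48
r = -4003.58 / √(44988.17 × 737.48) = -4003.58 / 5760.0239 ≈ -0.6951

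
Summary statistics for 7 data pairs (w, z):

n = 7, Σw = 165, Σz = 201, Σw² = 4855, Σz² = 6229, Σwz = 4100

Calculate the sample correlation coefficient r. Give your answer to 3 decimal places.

r = (nΣwz − ΣwΣz) / √[(nΣw² − (Σw)²)(nΣz² − (Σz)²)]
Numerator: 7×4100 − 165×201 = -4465
Denominator: √[(33985 − 27225)(43603 − 40401)] = √[6760 × 3202] = 4652.4746
r = -4465 / 4652.4746 ≈ -0.960

-0.960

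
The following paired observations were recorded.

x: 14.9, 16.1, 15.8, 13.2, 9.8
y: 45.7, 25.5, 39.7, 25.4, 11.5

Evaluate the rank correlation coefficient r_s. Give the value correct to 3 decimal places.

Rank x: 3, 5, 4, 2, 1
Rank y: 5, 3, 4, 2, 1
d = rank(x) − rank(y): -2, 2, 0, 0, 0; Σd² = 8
ρ = 1 − 6Σd² / [n(n²−1)] = 1 − 6×8 / (5×24) = 1 − 48/120 ≈ 0.600

0.600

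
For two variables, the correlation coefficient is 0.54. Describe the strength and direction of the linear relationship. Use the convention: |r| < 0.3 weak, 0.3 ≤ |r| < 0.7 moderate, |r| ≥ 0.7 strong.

r = 0.54 > 0 so the relationship is positive.
|r| = 0.54, which falls in the moderate range.

moderate positive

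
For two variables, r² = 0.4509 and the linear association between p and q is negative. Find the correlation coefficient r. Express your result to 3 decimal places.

|r| = √0.4509 = 0.671
The association is negative, so r = −0.671.

-0.671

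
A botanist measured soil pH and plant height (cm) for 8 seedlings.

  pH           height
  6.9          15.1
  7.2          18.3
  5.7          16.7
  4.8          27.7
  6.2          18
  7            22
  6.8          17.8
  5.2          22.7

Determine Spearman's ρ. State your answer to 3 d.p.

-0.357

Rank pH: 6, 8, 3, 1, 4, 7, 5, 2
Rank height: 1, 5, 2, 8, 4, 6, 3, 7
d = rank(pH) − rank(height): 5, 3, 1, -7, 0, 1, 2, -5; Σd² = 114
ρ = 1 − 6Σd² / [n(n²−1)] = 1 − 6×114 / (8×63) = 1 − 684/504 ≈ -0.357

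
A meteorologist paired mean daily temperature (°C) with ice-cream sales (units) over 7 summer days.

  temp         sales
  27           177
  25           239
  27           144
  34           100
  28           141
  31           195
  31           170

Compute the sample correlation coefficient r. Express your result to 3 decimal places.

n = 7, Σx = 203, Σy = 1166, Σx² = 5945, Σy² = 205992, Σxy = 33305
nΣxy − ΣxΣy = 233135 − 236698 = -3563
nΣx² − (Σx)² = 41615 − 41209 = 406; nΣy² − (Σy)² = 1441944 − 1359556 = 82388
r = -3563 / √(406 × 82388) = -3563 / 5783.5567 ≈ -0.616

-0.616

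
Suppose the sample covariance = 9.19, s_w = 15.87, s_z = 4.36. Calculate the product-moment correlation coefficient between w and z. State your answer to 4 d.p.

0.1328

r = Cov(w,z) / (s_w · s_z) = 9.19 / (15.87 × 4.36)
  = 9.19 / 69.1932 ≈ 0.1328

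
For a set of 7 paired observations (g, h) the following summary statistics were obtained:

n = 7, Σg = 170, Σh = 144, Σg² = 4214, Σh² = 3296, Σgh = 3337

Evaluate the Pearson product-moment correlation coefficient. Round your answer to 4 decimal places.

r = (nΣgh − ΣgΣh) / √[(nΣg² − (Σg)²)(nΣh² − (Σh)²)]
Numerator: 7×3337 − 170×144 = -1121
Denominator: √[(29498 − 28900)(23072 − 20736)] = √[598 × 2336] = 1181.9171
r = -1121 / 1181.9171 ≈ -0.9485

-0.9485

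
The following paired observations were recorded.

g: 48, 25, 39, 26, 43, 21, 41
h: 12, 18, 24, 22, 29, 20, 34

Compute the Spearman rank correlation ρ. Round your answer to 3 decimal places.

Rank g: 7, 2, 4, 3, 6, 1, 5
Rank h: 1, 2, 5, 4, 6, 3, 7
d = rank(g) − rank(h): 6, 0, -1, -1, 0, -2, -2; Σd² = 46
ρ = 1 − 6Σd² / [n(n²−1)] = 1 − 6×46 / (7×48) = 1 − 276/336 ≈ 0.179

0.179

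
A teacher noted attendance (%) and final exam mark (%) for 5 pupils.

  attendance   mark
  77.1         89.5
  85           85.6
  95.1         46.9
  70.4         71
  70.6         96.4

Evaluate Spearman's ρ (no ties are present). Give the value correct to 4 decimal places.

-0.4000

Rank attendance: 3, 4, 5, 1, 2
Rank mark: 4, 3, 1, 2, 5
d = rank(attendance) − rank(mark): -1, 1, 4, -1, -3; Σd² = 28
ρ = 1 − 6Σd² / [n(n²−1)] = 1 − 6×28 / (5×24) = 1 − 168/120 ≈ -0.4000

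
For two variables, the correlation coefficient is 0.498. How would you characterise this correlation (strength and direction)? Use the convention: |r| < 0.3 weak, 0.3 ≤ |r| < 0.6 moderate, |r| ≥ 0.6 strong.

moderate positive

r = 0.498 > 0 so the relationship is positive.
|r| = 0.498, which falls in the moderate range.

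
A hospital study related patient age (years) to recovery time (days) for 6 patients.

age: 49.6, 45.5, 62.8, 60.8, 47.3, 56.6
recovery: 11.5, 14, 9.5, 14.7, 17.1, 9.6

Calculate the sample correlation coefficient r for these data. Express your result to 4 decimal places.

-0.5203

n = 6, Σx = 322.6, Σy = 76.4, Σx² = 17611.74, Σy² = 1019.16, Σxy = 4049.95
nΣxy − ΣxΣy = 24299.7 − 24646.64 = -346.94
nΣx² − (Σx)² = 105670.44 − 104070.76 = 1599.68; nΣy² − (Σy)² = 6114.96 − 5836.96 = 278
r = -346.94 / √(1599.68 × 278) = -346.94 / 666.8666 ≈ -0.5203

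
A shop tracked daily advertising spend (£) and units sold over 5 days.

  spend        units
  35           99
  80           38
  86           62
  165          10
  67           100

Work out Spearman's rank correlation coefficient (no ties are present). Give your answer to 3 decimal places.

Rank spend: 1, 3, 4, 5, 2
Rank units: 4, 2, 3, 1, 5
d = rank(spend) − rank(units): -3, 1, 1, 4, -3; Σd² = 36
ρ = 1 − 6Σd² / [n(n²−1)] = 1 − 6×36 / (5×24) = 1 − 216/120 ≈ -0.800

-0.800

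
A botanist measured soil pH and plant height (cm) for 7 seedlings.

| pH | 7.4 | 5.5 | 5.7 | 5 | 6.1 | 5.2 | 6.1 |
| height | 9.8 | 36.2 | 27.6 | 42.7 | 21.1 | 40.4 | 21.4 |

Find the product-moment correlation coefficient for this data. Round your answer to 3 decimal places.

n = 7, Σx = 41, Σy = 199.2, Σx² = 243.96, Σy² = 6526.86, Σxy = 1111.77
nΣxy − ΣxΣy = 7782.39 − 8167.2 = -384.81
nΣx² − (Σx)² = 1707.72 − 1681 = 26.72; nΣy² − (Σy)² = 45688.02 − 39680.64 = 6007.38
r = -384.81 / √(26.72 × 6007.38) = -384.81 / 400.6460 ≈ -0.960

-0.960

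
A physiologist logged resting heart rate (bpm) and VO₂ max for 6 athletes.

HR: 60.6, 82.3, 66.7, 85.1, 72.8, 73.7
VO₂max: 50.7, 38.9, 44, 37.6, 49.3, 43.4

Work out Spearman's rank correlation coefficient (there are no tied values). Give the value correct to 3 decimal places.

-0.943

Rank HR: 1, 5, 2, 6, 3, 4
Rank VO₂max: 6, 2, 4, 1, 5, 3
d = rank(HR) − rank(VO₂max): -5, 3, -2, 5, -2, 1; Σd² = 68
ρ = 1 − 6Σd² / [n(n²−1)] = 1 − 6×68 / (6×35) = 1 − 408/210 ≈ -0.943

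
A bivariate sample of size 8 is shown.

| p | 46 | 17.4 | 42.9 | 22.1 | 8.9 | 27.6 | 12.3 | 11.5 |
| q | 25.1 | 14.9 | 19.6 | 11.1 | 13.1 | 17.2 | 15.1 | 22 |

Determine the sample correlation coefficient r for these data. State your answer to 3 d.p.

0.581

n = 8, Σp = 188.7, Σq = 138.1, Σp² = 5872.09, Σq² = 2538.85, Σpq = 3530.05
nΣpq − ΣpΣq = 28240.4 − 26059.47 = 2180.93
nΣp² − (Σp)² = 46976.72 − 35607.69 = 11369.03; nΣq² − (Σq)² = 20310.8 − 19071.61 = 1239.19
r = 2180.93 / √(11369.03 × 1239.19) = 2180.93 / 3753.4502 ≈ 0.581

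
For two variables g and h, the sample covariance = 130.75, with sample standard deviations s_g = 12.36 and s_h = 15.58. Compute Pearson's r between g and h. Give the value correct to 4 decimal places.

0.6790

r = Cov(g,h) / (s_g · s_h) = 130.75 / (12.36 × 15.58)
  = 130.75 / 192.5688 ≈ 0.6790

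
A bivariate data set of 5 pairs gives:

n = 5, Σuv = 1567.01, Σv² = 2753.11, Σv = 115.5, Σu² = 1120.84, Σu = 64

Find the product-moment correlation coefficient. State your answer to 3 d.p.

r = (nΣuv − ΣuΣv) / √[(nΣu² − (Σu)²)(nΣv² − (Σv)²)]
Numerator: 5×1567.01 − 64×115.5 = 443.05
Denominator: √[(5604.2 − 4096)(13765.55 − 13340.25)] = √[1508.2 × 425.3] = 800.8979
r = 443.05 / 800.8979 ≈ 0.553

0.553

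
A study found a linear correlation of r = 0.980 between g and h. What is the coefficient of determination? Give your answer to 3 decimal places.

0.960

r² = (0.980)² = 0.960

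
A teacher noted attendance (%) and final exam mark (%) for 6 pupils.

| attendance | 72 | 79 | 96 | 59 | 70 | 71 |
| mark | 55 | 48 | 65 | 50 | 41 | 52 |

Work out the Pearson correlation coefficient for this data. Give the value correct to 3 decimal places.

0.679

n = 6, Σx = 447, Σy = 311, Σx² = 34063, Σy² = 16439, Σxy = 23504
nΣxy − ΣxΣy = 141024 − 139017 = 2007
nΣx² − (Σx)² = 204378 − 199809 = 4569; nΣy² − (Σy)² = 98634 − 96721 = 1913
r = 2007 / √(4569 × 1913) = 2007 / 2956.4332 ≈ 0.679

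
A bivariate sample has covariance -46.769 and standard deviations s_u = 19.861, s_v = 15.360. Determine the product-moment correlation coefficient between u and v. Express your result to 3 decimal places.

r = Cov(u,v) / (s_u · s_v) = -46.769 / (19.861 × 15.360)
  = -46.769 / 305.0650 ≈ -0.153

-0.153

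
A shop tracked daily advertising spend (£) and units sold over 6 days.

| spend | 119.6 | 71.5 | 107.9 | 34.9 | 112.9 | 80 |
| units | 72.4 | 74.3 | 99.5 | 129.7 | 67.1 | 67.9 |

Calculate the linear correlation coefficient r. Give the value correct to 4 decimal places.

n = 6, Σx = 526.8, Σy = 510.9, Σx² = 51423.24, Σy² = 46597.41, Σxy = 42241.66
nΣxy − ΣxΣy = 253449.96 − 269142.12 = -15692.16
nΣx² − (Σx)² = 308539.44 − 277518.24 = 31021.2; nΣy² − (Σy)² = 279584.46 − 261018.81 = 18565.65
r = -15692.16 / √(31021.2 × 18565.65) = -15692.16 / 23998.5154 ≈ -0.6539

-0.6539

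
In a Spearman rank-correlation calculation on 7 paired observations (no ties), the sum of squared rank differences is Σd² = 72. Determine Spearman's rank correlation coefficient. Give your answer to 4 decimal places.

-0.2857

ρ = 1 − 6Σd² / [n(n²−1)] = 1 − 6×72 / (7×48)
  = 1 − 432/336 = 1 − 1.28571 ≈ -0.2857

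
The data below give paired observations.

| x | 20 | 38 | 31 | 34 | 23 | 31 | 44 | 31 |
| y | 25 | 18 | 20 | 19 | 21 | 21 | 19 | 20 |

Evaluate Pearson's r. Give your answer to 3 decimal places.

-0.827

n = 8, Σx = 252, Σy = 163, Σx² = 8348, Σy² = 3353, Σxy = 5040
nΣxy − ΣxΣy = 40320 − 41076 = -756
nΣx² − (Σx)² = 66784 − 63504 = 3280; nΣy² − (Σy)² = 26824 − 26569 = 255
r = -756 / √(3280 × 255) = -756 / 914.5491 ≈ -0.827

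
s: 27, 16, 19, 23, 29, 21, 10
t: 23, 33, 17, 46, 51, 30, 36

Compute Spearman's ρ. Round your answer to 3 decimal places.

Rank s: 6, 2, 3, 5, 7, 4, 1
Rank t: 2, 4, 1, 6, 7, 3, 5
d = rank(s) − rank(t): 4, -2, 2, -1, 0, 1, -4; Σd² = 42
ρ = 1 − 6Σd² / [n(n²−1)] = 1 − 6×42 / (7×48) = 1 − 252/336 ≈ 0.250

0.250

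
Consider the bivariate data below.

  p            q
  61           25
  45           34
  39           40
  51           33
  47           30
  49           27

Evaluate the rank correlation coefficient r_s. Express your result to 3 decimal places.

-0.829

Rank p: 6, 2, 1, 5, 3, 4
Rank q: 1, 5, 6, 4, 3, 2
d = rank(p) − rank(q): 5, -3, -5, 1, 0, 2; Σd² = 64
ρ = 1 − 6Σd² / [n(n²−1)] = 1 − 6×64 / (6×35) = 1 − 384/210 ≈ -0.829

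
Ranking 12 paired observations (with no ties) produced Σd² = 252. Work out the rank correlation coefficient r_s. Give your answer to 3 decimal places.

ρ = 1 − 6Σd² / [n(n²−1)] = 1 − 6×252 / (12×143)
  = 1 − 1512/1716 = 1 − 0.8811 ≈ 0.119

0.119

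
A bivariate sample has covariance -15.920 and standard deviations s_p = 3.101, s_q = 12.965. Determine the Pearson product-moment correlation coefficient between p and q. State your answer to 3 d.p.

r = Cov(p,q) / (s_p · s_q) = -15.920 / (3.101 × 12.965)
  = -15.920 / 40.2045 ≈ -0.396

-0.396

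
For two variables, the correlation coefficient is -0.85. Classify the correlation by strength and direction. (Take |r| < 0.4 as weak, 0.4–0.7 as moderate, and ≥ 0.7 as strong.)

strong negative

r = -0.85 < 0 so the relationship is negative.
|r| = 0.85, which falls in the strong range.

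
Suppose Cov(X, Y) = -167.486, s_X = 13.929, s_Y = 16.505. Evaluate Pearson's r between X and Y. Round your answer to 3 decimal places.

-0.729

r = Cov(X,Y) / (s_X · s_Y) = -167.486 / (13.929 × 16.505)
  = -167.486 / 229.8981 ≈ -0.729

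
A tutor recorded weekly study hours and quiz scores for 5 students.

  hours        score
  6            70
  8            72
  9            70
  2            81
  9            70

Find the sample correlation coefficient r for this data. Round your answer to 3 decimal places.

-0.895

n = 5, Σx = 34, Σy = 363, Σx² = 266, Σy² = 26445, Σxy = 2418
nΣxy − ΣxΣy = 12090 − 12342 = -252
nΣx² − (Σx)² = 1330 − 1156 = 174; nΣy² − (Σy)² = 132225 − 131769 = 456
r = -252 / √(174 × 456) = -252 / 281.6807 ≈ -0.895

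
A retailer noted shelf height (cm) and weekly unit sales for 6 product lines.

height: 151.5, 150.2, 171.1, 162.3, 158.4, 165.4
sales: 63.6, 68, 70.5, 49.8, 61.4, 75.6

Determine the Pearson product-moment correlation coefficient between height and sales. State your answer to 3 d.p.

0.198

n = 6, Σx = 958.9, Σy = 388.9, Σx² = 153576.51, Σy² = 25604.57, Σxy = 62224.09
nΣxy − ΣxΣy = 373344.54 − 372916.21 = 428.33
nΣx² − (Σx)² = 921459.06 − 919489.21 = 1969.85; nΣy² − (Σy)² = 153627.42 − 151243.21 = 2384.21
r = 428.33 / √(1969.85 × 2384.21) = 428.33 / 2167.1493 ≈ 0.198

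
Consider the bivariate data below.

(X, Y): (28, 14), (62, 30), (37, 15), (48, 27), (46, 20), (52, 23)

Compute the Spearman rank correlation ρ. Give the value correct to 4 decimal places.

0.9429

Rank X: 1, 6, 2, 4, 3, 5
Rank Y: 1, 6, 2, 5, 3, 4
d = rank(X) − rank(Y): 0, 0, 0, -1, 0, 1; Σd² = 2
ρ = 1 − 6Σd² / [n(n²−1)] = 1 − 6×2 / (6×35) = 1 − 12/210 ≈ 0.9429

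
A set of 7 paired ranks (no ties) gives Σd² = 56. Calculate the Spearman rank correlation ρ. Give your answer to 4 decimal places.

ρ = 1 − 6Σd² / [n(n²−1)] = 1 − 6×56 / (7×48)
  = 1 − 336/336 = 1 − 1.00000 ≈ 0.0000

0.0000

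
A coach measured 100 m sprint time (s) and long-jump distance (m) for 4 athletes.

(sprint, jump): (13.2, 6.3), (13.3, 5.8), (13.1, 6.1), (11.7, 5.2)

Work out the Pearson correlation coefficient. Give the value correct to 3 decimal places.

n = 4, Σx = 51.3, Σy = 23.4, Σx² = 659.63, Σy² = 137.58, Σxy = 301.05
nΣxy − ΣxΣy = 1204.2 − 1200.42 = 3.78
nΣx² − (Σx)² = 2638.52 − 2631.69 = 6.83; nΣy² − (Σy)² = 550.32 − 547.56 = 2.76
r = 3.78 / √(6.83 × 2.76) = 3.78 / 4.3418 ≈ 0.871

0.871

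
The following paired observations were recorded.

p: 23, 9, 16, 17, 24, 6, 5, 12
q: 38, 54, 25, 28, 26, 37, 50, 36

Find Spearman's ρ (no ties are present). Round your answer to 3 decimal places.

Rank p: 7, 3, 5, 6, 8, 2, 1, 4
Rank q: 6, 8, 1, 3, 2, 5, 7, 4
d = rank(p) − rank(q): 1, -5, 4, 3, 6, -3, -6, 0; Σd² = 132
ρ = 1 − 6Σd² / [n(n²−1)] = 1 − 6×132 / (8×63) = 1 − 792/504 ≈ -0.571

-0.571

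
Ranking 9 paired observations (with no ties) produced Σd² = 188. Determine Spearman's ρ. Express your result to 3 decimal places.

-0.567

ρ = 1 − 6Σd² / [n(n²−1)] = 1 − 6×188 / (9×80)
  = 1 − 1128/720 = 1 − 1.5667 ≈ -0.567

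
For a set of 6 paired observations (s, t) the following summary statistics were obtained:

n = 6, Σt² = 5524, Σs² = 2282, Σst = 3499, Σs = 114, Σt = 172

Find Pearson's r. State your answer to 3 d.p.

0.881

r = (nΣst − ΣsΣt) / √[(nΣs² − (Σs)²)(nΣt² − (Σt)²)]
Numerator: 6×3499 − 114×172 = 1386
Denominator: √[(13692 − 12996)(33144 − 29584)] = √[696 × 3560] = 1574.0902
r = 1386 / 1574.0902 ≈ 0.881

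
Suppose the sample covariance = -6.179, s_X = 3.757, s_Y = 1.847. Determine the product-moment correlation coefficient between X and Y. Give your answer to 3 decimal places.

-0.890

r = Cov(X,Y) / (s_X · s_Y) = -6.179 / (3.757 × 1.847)
  = -6.179 / 6.9392 ≈ -0.890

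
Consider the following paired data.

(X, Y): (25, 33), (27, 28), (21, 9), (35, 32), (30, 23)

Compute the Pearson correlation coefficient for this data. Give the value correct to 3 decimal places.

n = 5, ΣX = 138, ΣY = 125, ΣX² = 3920, ΣY² = 3507, ΣXY = 3580
nΣXY − ΣXΣY = 17900 − 17250 = 650
nΣX² − (ΣX)² = 19600 − 19044 = 556; nΣY² − (ΣY)² = 17535 − 15625 = 1910
r = 650 / √(556 × 1910) = 650 / 1030.5144 ≈ 0.631

0.631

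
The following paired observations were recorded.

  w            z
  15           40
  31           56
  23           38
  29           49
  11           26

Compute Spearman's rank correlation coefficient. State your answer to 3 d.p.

Rank w: 2, 5, 3, 4, 1
Rank z: 3, 5, 2, 4, 1
d = rank(w) − rank(z): -1, 0, 1, 0, 0; Σd² = 2
ρ = 1 − 6Σd² / [n(n²−1)] = 1 − 6×2 / (5×24) = 1 − 12/120 ≈ 0.900

0.900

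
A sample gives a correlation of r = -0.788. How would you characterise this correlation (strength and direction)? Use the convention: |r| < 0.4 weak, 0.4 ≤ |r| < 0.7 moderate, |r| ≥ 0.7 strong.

r = -0.788 < 0 so the relationship is negative.
|r| = 0.788, which falls in the strong range.

strong negative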